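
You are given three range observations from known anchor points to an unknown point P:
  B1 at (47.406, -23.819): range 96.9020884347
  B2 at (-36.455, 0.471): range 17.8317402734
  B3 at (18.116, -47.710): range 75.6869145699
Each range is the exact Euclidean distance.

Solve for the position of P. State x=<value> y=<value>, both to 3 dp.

x=-48.818 y=-12.379

eq1: (x − 47.406)² + (y + 23.819)² = 96.9020884347²
eq2: (x + 36.455)² + (y − 0.471)² = 17.8317402734²
eq3: (x − 18.116)² + (y + 47.710)² = 75.6869145699²
eq2−eq3, eq2−eq1 (x²,y² cancel):
  109.142·x − 96.362·y = -4135.293386
  167.722·x − 48.580·y = -7586.559051
det = 109.142·-48.580 − -96.362·167.722 = 10859.909004
x = (-4135.293386·-48.580 − -96.362·-7586.559051) / 10859.909004 = -48.818406
y = (109.142·-7586.559051 − -4135.293386·167.722) / 10859.909004 = -12.378792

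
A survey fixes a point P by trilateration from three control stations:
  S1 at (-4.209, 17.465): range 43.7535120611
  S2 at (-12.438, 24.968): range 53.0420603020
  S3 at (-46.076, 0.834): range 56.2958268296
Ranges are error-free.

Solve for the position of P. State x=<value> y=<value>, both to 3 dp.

x=3.639 y=-25.579

eq1: (x + 4.209)² + (y − 17.465)² = 43.7535120611²
eq2: (x + 12.438)² + (y − 24.968)² = 53.0420603020²
eq3: (x + 46.076)² + (y − 0.834)² = 56.2958268296²
eq3−eq1, eq3−eq2 (x²,y² cancel):
  83.734·x + 33.262·y = -546.101125
  67.276·x + 48.268·y = -989.828507
det = 83.734·48.268 − 33.262·67.276 = 1803.938400
x = (-546.101125·48.268 − 33.262·-989.828507) / 1803.938400 = 3.638964
y = (83.734·-989.828507 − -546.101125·67.276) / 1803.938400 = -25.578923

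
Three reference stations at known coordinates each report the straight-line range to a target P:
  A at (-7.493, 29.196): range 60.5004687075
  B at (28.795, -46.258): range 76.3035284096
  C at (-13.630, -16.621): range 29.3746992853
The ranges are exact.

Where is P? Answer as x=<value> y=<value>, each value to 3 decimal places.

eq1: (x + 7.493)² + (y − 29.196)² = 60.5004687075²
eq2: (x − 28.795)² + (y + 46.258)² = 76.3035284096²
eq3: (x + 13.630)² + (y + 16.621)² = 29.3746992853²
eq1−eq2, eq1−eq3 (x²,y² cancel):
  72.576·x − 150.908·y = -101.518610
  -12.274·x − 91.634·y = 2350.916832
det = 72.576·-91.634 − -150.908·-12.274 = -8502.673976
x = (-101.518610·-91.634 − -150.908·2350.916832) / -8502.673976 = -42.818849
y = (72.576·2350.916832 − -101.518610·-12.274) / -8502.673976 = -19.920098

x=-42.819 y=-19.920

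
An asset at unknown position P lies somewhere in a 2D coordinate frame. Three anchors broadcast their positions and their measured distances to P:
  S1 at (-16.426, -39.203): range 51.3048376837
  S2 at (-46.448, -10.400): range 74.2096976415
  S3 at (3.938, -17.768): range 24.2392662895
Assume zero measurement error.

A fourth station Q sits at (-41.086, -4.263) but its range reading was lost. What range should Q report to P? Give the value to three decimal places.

69.359

eq1: (x + 16.426)² + (y + 39.203)² = 51.3048376837²
eq2: (x + 46.448)² + (y + 10.400)² = 74.2096976415²
eq3: (x − 3.938)² + (y + 17.768)² = 24.2392662895²
eq1−eq3, eq1−eq2 (x²,y² cancel):
  40.728·x + 42.870·y = 569.165322
  -60.044·x + 57.606·y = -2416.004835
det = 40.728·57.606 − 42.870·-60.044 = 4920.263448
x = (569.165322·57.606 − 42.870·-2416.004835) / 4920.263448 = 27.714261
y = (40.728·-2416.004835 − 569.165322·-60.044) / 4920.263448 = -13.052976
|P − Q| = √((27.714261 − -41.086)² + (-13.052976 − -4.263)²) = 69.359495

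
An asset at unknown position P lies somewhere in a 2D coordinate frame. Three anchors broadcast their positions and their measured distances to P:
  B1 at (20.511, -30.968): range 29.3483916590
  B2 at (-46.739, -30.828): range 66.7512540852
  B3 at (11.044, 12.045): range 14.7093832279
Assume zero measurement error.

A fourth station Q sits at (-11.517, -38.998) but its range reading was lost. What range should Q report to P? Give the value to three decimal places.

44.404

eq1: (x − 20.511)² + (y + 30.968)² = 29.3483916590²
eq2: (x + 46.739)² + (y + 30.828)² = 66.7512540852²
eq3: (x − 11.044)² + (y − 12.045)² = 14.7093832279²
eq2−eq3, eq2−eq1 (x²,y² cancel):
  115.566·x + 85.746·y = 1371.516223
  134.500·x − 0.280·y = 1839.220269
det = 115.566·-0.280 − 85.746·134.500 = -11565.195480
x = (1371.516223·-0.280 − 85.746·1839.220269) / -11565.195480 = 13.669445
y = (115.566·1839.220269 − 1371.516223·134.500) / -11565.195480 = -2.428182
|P − Q| = √((13.669445 − -11.517)² + (-2.428182 − -38.998)²) = 44.403926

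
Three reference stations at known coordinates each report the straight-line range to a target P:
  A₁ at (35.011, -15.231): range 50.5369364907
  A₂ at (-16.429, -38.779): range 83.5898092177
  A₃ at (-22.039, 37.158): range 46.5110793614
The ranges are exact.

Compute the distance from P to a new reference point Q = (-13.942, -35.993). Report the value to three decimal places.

79.948

eq1: (x − 35.011)² + (y + 15.231)² = 50.5369364907²
eq2: (x + 16.429)² + (y + 38.779)² = 83.5898092177²
eq3: (x + 22.039)² + (y − 37.158)² = 46.5110793614²
eq2−eq3, eq2−eq1 (x²,y² cancel):
  -11.220·x + 151.874·y = 4916.687305
  102.880·x + 47.096·y = 4117.304855
det = -11.220·47.096 − 151.874·102.880 = -16153.214240
x = (4916.687305·47.096 − 151.874·4117.304855) / -16153.214240 = 24.376279
y = (-11.220·4117.304855 − 4916.687305·102.880) / -16153.214240 = 34.174310
|P − Q| = √((24.376279 − -13.942)² + (34.174310 − -35.993)²) = 79.948370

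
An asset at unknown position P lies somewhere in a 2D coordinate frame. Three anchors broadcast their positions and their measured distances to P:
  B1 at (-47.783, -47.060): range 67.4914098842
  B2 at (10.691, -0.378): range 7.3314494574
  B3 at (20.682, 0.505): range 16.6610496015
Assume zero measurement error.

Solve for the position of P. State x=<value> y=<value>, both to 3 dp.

x=4.923 y=-4.904

eq1: (x + 47.783)² + (y + 47.060)² = 67.4914098842²
eq2: (x − 10.691)² + (y + 0.378)² = 7.3314494574²
eq3: (x − 20.682)² + (y − 0.505)² = 16.6610496015²
eq2−eq3, eq2−eq1 (x²,y² cancel):
  19.982·x + 1.766·y = 89.719361
  -116.948·x − 93.364·y = -117.921933
det = 19.982·-93.364 − 1.766·-116.948 = -1659.069280
x = (89.719361·-93.364 − 1.766·-117.921933) / -1659.069280 = 4.923428
y = (19.982·-117.921933 − 89.719361·-116.948) / -1659.069280 = -4.904065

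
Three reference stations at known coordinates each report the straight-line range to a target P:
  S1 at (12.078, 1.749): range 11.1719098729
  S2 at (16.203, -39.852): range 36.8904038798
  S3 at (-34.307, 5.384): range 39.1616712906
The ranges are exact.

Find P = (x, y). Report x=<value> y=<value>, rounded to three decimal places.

x=3.380 y=-5.262

eq1: (x − 12.078)² + (y − 1.749)² = 11.1719098729²
eq2: (x − 16.203)² + (y + 39.852)² = 36.8904038798²
eq3: (x + 34.307)² + (y − 5.384)² = 39.1616712906²
eq3−eq2, eq3−eq1 (x²,y² cancel):
  101.020·x − 90.472·y = 817.496008
  92.770·x − 7.270·y = 351.804308
det = 101.020·-7.270 − -90.472·92.770 = 7658.672040
x = (817.496008·-7.270 − -90.472·351.804308) / 7658.672040 = 3.379861
y = (101.020·351.804308 − 817.496008·92.770) / 7658.672040 = -5.261987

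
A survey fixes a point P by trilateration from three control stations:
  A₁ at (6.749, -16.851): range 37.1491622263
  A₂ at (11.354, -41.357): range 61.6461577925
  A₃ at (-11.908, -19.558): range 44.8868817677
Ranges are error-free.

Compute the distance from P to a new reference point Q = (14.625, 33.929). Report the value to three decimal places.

14.857

eq1: (x − 6.749)² + (y + 16.851)² = 37.1491622263²
eq2: (x − 11.354)² + (y + 41.357)² = 61.6461577925²
eq3: (x + 11.908)² + (y + 19.558)² = 44.8868817677²
eq1−eq2, eq1−eq3 (x²,y² cancel):
  9.210·x − 49.012·y = -910.378953
  -37.314·x − 5.414·y = -439.961275
det = 9.210·-5.414 − -49.012·-37.314 = -1878.696708
x = (-910.378953·-5.414 − -49.012·-439.961275) / -1878.696708 = 8.854325
y = (9.210·-439.961275 − -910.378953·-37.314) / -1878.696708 = 20.238458
|P − Q| = √((8.854325 − 14.625)² + (20.238458 − 33.929)²) = 14.857040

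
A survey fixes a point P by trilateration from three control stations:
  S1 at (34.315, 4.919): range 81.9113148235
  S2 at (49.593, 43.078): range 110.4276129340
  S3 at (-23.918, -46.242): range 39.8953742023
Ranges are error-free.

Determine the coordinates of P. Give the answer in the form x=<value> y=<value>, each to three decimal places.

eq1: (x − 34.315)² + (y − 4.919)² = 81.9113148235²
eq2: (x − 49.593)² + (y − 43.078)² = 110.4276129340²
eq3: (x + 23.918)² + (y + 46.242)² = 39.8953742023²
eq2−eq3, eq2−eq1 (x²,y² cancel):
  -147.022·x − 178.640·y = 8997.830371
  -30.556·x − 76.318·y = 2371.330255
det = -147.022·-76.318 − -178.640·-30.556 = 5761.901156
x = (8997.830371·-76.318 − -178.640·2371.330255) / 5761.901156 = -45.658885
y = (-147.022·2371.330255 − 8997.830371·-30.556) / 5761.901156 = -12.790919

x=-45.659 y=-12.791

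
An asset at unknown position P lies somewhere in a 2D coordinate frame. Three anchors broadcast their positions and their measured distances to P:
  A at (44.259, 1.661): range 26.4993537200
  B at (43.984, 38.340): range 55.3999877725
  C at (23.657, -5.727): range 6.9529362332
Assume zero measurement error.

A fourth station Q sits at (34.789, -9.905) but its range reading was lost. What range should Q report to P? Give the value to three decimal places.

eq1: (x − 44.259)² + (y − 1.661)² = 26.4993537200²
eq2: (x − 43.984)² + (y − 38.340)² = 55.3999877725²
eq3: (x − 23.657)² + (y + 5.727)² = 6.9529362332²
eq2−eq1, eq2−eq3 (x²,y² cancel):
  0.550·x − 73.358·y = 924.013044
  -40.654·x − 88.134·y = 208.719645
det = 0.550·-88.134 − -73.358·-40.654 = -3030.769832
x = (924.013044·-88.134 − -73.358·208.719645) / -3030.769832 = 21.818123
y = (0.550·208.719645 − 924.013044·-40.654) / -3030.769832 = -12.432360
|P − Q| = √((21.818123 − 34.789)² + (-12.432360 − -9.905)²) = 13.214810

13.215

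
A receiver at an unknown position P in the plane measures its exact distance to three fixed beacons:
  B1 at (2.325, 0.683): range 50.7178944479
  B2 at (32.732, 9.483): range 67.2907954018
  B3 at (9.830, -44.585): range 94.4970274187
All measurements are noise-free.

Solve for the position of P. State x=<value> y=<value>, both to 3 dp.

x=-25.609 y=43.015

eq1: (x − 2.325)² + (y − 0.683)² = 50.7178944479²
eq2: (x − 32.732)² + (y − 9.483)² = 67.2907954018²
eq3: (x − 9.830)² + (y + 44.585)² = 94.4970274187²
eq1−eq2, eq1−eq3 (x²,y² cancel):
  60.814·x + 17.600·y = -800.307330
  15.010·x − 90.536·y = -4278.804363
det = 60.814·-90.536 − 17.600·15.010 = -5770.032304
x = (-800.307330·-90.536 − 17.600·-4278.804363) / -5770.032304 = -25.608796
y = (60.814·-4278.804363 − -800.307330·15.010) / -5770.032304 = 43.015114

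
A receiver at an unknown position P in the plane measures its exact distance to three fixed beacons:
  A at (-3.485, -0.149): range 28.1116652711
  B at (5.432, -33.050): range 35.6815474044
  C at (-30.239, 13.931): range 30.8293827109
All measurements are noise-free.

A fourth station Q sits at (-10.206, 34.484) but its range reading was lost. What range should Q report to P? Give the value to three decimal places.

eq1: (x + 3.485)² + (y + 0.149)² = 28.1116652711²
eq2: (x − 5.432)² + (y + 33.050)² = 35.6815474044²
eq3: (x + 30.239)² + (y − 13.931)² = 30.8293827109²
eq1−eq2, eq1−eq3 (x²,y² cancel):
  17.834·x − 65.802·y = 626.734597
  -53.508·x + 28.160·y = 936.117342
det = 17.834·28.160 − -65.802·-53.508 = -3018.727976
x = (626.734597·28.160 − -65.802·936.117342) / -3018.727976 = -26.251865
y = (17.834·936.117342 − 626.734597·-53.508) / -3018.727976 = -16.639469
|P − Q| = √((-26.251865 − -10.206)² + (-16.639469 − 34.484)²) = 53.582450

53.582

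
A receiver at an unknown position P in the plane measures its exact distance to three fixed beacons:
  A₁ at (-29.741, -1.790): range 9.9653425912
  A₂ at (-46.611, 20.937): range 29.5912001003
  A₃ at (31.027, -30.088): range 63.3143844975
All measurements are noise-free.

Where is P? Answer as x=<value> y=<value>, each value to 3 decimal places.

eq1: (x + 29.741)² + (y + 1.790)² = 9.9653425912²
eq2: (x + 46.611)² + (y − 20.937)² = 29.5912001003²
eq3: (x − 31.027)² + (y + 30.088)² = 63.3143844975²
eq3−eq2, eq3−eq1 (x²,y² cancel):
  -155.276·x + 102.050·y = 3876.052978
  -121.536·x + 56.596·y = 2929.171939
det = -155.276·56.596 − 102.050·-121.536 = 3614.748304
x = (3876.052978·56.596 − 102.050·2929.171939) / 3614.748304 = -22.007868
y = (-155.276·2929.171939 − 3876.052978·-121.536) / 3614.748304 = 4.495437

x=-22.008 y=4.495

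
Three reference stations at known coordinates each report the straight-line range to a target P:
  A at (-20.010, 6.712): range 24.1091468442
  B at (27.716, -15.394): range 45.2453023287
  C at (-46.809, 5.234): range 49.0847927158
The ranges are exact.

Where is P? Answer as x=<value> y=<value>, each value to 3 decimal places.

x=-0.092 y=20.297

eq1: (x + 20.010)² + (y − 6.712)² = 24.1091468442²
eq2: (x − 27.716)² + (y + 15.394)² = 45.2453023287²
eq3: (x + 46.809)² + (y − 5.234)² = 49.0847927158²
eq3−eq1, eq3−eq2 (x²,y² cancel):
  53.598·x + 2.956·y = 55.039721
  149.050·x − 41.256·y = -851.145852
det = 53.598·-41.256 − 2.956·149.050 = -2651.830888
x = (55.039721·-41.256 − 2.956·-851.145852) / -2651.830888 = -0.092490
y = (53.598·-851.145852 − 55.039721·149.050) / -2651.830888 = 20.296689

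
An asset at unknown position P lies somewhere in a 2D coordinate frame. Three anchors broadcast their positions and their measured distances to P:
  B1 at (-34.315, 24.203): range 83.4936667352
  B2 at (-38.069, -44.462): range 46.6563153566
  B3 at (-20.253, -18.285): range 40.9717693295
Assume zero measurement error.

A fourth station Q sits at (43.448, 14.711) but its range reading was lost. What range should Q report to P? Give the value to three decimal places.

eq1: (x + 34.315)² + (y − 24.203)² = 83.4936667352²
eq2: (x + 38.069)² + (y + 44.462)² = 46.6563153566²
eq3: (x + 20.253)² + (y + 18.285)² = 40.9717693295²
eq3−eq2, eq3−eq1 (x²,y² cancel):
  -35.632·x − 52.354·y = 2183.467090
  -28.124·x + 84.976·y = -4273.727303
det = -35.632·84.976 − -52.354·-28.124 = -4500.268728
x = (2183.467090·84.976 − -52.354·-4273.727303) / -4500.268728 = 8.489364
y = (-35.632·-4273.727303 − 2183.467090·-28.124) / -4500.268728 = -47.483671
|P − Q| = √((8.489364 − 43.448)² + (-47.483671 − 14.711)²) = 71.346222

71.346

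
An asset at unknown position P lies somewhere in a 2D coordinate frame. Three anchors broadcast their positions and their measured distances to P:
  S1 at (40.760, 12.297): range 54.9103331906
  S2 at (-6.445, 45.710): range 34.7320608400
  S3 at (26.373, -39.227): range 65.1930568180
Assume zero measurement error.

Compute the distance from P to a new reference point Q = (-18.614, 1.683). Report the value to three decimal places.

eq1: (x − 40.760)² + (y − 12.297)² = 54.9103331906²
eq2: (x + 6.445)² + (y − 45.710)² = 34.7320608400²
eq3: (x − 26.373)² + (y + 39.227)² = 65.1930568180²
eq3−eq1, eq3−eq2 (x²,y² cancel):
  28.774·x + 103.048·y = 813.291117
  -65.636·x + 169.874·y = 2940.468074
det = 28.774·169.874 − 103.048·-65.636 = 11651.613004
x = (813.291117·169.874 − 103.048·2940.468074) / 11651.613004 = -14.148456
y = (28.774·2940.468074 − 813.291117·-65.636) / 11651.613004 = 11.843013
|P − Q| = √((-14.148456 − -18.614)² + (11.843013 − 1.683)²) = 11.098060

11.098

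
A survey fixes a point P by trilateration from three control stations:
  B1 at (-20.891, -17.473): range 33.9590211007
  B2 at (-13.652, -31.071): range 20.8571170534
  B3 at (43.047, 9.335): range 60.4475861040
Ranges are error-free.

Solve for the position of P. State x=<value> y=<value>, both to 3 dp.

x=5.895 y=-38.347

eq1: (x + 20.891)² + (y + 17.473)² = 33.9590211007²
eq2: (x + 13.652)² + (y + 31.071)² = 20.8571170534²
eq3: (x − 43.047)² + (y − 9.335)² = 60.4475861040²
eq1−eq3, eq1−eq2 (x²,y² cancel):
  127.876·x + 53.616·y = -1302.248728
  14.478·x − 27.196·y = 1128.240317
det = 127.876·-27.196 − 53.616·14.478 = -4253.968144
x = (-1302.248728·-27.196 − 53.616·1128.240317) / -4253.968144 = 5.894679
y = (127.876·1128.240317 − -1302.248728·14.478) / -4253.968144 = -38.347447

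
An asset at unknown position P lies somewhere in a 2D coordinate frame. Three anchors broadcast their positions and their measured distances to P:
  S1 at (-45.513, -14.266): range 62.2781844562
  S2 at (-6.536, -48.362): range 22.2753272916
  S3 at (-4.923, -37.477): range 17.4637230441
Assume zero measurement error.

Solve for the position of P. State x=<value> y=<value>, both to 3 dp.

eq1: (x + 45.513)² + (y + 14.266)² = 62.2781844562²
eq2: (x + 6.536)² + (y + 48.362)² = 22.2753272916²
eq3: (x + 4.923)² + (y + 37.477)² = 17.4637230441²
eq1−eq3, eq1−eq2 (x²,y² cancel):
  81.180·x − 46.422·y = 2727.400170
  77.954·x − 68.192·y = 3489.032468
det = 81.180·-68.192 − -46.422·77.954 = -1917.045972
x = (2727.400170·-68.192 − -46.422·3489.032468) / -1917.045972 = 12.529176
y = (81.180·3489.032468 − 2727.400170·77.954) / -1917.045972 = -36.842050

x=12.529 y=-36.842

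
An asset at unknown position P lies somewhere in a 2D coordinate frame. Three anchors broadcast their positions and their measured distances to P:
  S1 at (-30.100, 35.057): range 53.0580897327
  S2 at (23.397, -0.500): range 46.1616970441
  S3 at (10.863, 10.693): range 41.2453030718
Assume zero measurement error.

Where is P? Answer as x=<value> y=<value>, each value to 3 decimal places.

eq1: (x + 30.100)² + (y − 35.057)² = 53.0580897327²
eq2: (x − 23.397)² + (y + 0.500)² = 46.1616970441²
eq3: (x − 10.863)² + (y − 10.693)² = 41.2453030718²
eq2−eq3, eq2−eq1 (x²,y² cancel):
  -25.068·x + 22.386·y = 114.402658
  -106.994·x + 71.114·y = 903.075028
det = -25.068·71.114 − 22.386·-106.994 = 612.481932
x = (114.402658·71.114 − 22.386·903.075028) / 612.481932 = -19.724022
y = (-25.068·903.075028 − 114.402658·-106.994) / 612.481932 = -16.976643

x=-19.724 y=-16.977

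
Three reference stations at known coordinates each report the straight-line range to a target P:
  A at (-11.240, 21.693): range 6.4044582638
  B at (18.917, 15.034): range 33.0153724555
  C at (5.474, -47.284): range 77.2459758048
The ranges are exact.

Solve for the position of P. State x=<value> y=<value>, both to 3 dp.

eq1: (x + 11.240)² + (y − 21.693)² = 6.4044582638²
eq2: (x − 18.917)² + (y − 15.034)² = 33.0153724555²
eq3: (x − 5.474)² + (y + 47.284)² = 77.2459758048²
eq2−eq1, eq2−eq3 (x²,y² cancel):
  -60.314·x + 13.318·y = 1062.047537
  -26.886·x − 124.636·y = -3195.058673
det = -60.314·-124.636 − 13.318·-26.886 = 7875.363452
x = (1062.047537·-124.636 − 13.318·-3195.058673) / 7875.363452 = -11.404879
y = (-60.314·-3195.058673 − 1062.047537·-26.886) / 7875.363452 = 28.095336

x=-11.405 y=28.095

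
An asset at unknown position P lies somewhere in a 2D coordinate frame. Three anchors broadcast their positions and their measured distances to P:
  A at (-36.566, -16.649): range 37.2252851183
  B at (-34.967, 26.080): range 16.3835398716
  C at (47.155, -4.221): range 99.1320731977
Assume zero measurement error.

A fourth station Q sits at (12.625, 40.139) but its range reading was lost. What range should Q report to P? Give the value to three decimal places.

65.744

eq1: (x + 36.566)² + (y + 16.649)² = 37.2252851183²
eq2: (x + 34.967)² + (y − 26.080)² = 16.3835398716²
eq3: (x − 47.155)² + (y + 4.221)² = 99.1320731977²
eq3−eq1, eq3−eq2 (x²,y² cancel):
  -167.442·x − 24.856·y = 7814.296775
  -164.244·x + 60.602·y = 9220.194181
det = -167.442·60.602 − -24.856·-164.244 = -14229.768948
x = (7814.296775·60.602 − -24.856·9220.194181) / -14229.768948 = -49.385142
y = (-167.442·9220.194181 − 7814.296775·-164.244) / -14229.768948 = 18.299411
|P − Q| = √((-49.385142 − 12.625)² + (18.299411 − 40.139)²) = 65.743633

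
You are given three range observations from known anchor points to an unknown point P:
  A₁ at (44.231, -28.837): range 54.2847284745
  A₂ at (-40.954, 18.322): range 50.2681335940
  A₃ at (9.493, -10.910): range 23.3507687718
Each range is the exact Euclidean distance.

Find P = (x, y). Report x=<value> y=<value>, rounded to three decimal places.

eq1: (x − 44.231)² + (y + 28.837)² = 54.2847284745²
eq2: (x + 40.954)² + (y − 18.322)² = 50.2681335940²
eq3: (x − 9.493)² + (y + 10.910)² = 23.3507687718²
eq2−eq1, eq2−eq3 (x²,y² cancel):
  170.370·x − 94.318·y = 355.081639
  100.894·x − 58.464·y = 177.846202
det = 170.370·-58.464 − -94.318·100.894 = -444.391388
x = (355.081639·-58.464 − -94.318·177.846202) / -444.391388 = 8.968209
y = (170.370·177.846202 − 355.081639·100.894) / -444.391388 = 12.434871

x=8.968 y=12.435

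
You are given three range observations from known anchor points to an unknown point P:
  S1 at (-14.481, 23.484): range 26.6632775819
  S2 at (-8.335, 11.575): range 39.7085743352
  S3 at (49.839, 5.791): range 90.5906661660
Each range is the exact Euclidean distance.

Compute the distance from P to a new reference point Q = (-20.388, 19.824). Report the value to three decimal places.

26.152

eq1: (x + 14.481)² + (y − 23.484)² = 26.6632775819²
eq2: (x + 8.335)² + (y − 11.575)² = 39.7085743352²
eq3: (x − 49.839)² + (y − 5.791)² = 90.5906661660²
eq2−eq3, eq2−eq1 (x²,y² cancel):
  116.348·x − 11.568·y = -4315.889169
  -12.292·x + 23.818·y = 1423.585271
det = 116.348·23.818 − -11.568·-12.292 = 2628.982808
x = (-4315.889169·23.818 − -11.568·1423.585271) / 2628.982808 = -32.836964
y = (116.348·1423.585271 − -4315.889169·-12.292) / 2628.982808 = 42.822794
|P − Q| = √((-32.836964 − -20.388)² + (42.822794 − 19.824)²) = 26.151888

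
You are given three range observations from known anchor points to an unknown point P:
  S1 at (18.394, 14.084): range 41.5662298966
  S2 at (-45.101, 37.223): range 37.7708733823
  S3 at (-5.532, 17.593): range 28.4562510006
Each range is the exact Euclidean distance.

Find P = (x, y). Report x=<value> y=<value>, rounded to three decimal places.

x=-8.343 y=45.910

eq1: (x − 18.394)² + (y − 14.084)² = 41.5662298966²
eq2: (x + 45.101)² + (y − 37.223)² = 37.7708733823²
eq3: (x + 5.532)² + (y − 17.593)² = 28.4562510006²
eq2−eq3, eq2−eq1 (x²,y² cancel):
  79.138·x − 39.260·y = -2462.654602
  126.990·x − 46.278·y = -3184.066230
det = 79.138·-46.278 − -39.260·126.990 = 1323.279036
x = (-2462.654602·-46.278 − -39.260·-3184.066230) / 1323.279036 = -8.342693
y = (79.138·-3184.066230 − -2462.654602·126.990) / 1323.279036 = 45.910101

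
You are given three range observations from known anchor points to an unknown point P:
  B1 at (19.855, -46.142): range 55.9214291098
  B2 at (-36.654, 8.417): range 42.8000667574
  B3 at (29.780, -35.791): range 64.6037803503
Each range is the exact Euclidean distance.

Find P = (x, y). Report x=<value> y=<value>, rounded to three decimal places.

x=-34.808 y=-34.343

eq1: (x − 19.855)² + (y + 46.142)² = 55.9214291098²
eq2: (x + 36.654)² + (y − 8.417)² = 42.8000667574²
eq3: (x − 29.780)² + (y + 35.791)² = 64.6037803503²
eq1−eq2, eq1−eq3 (x²,y² cancel):
  -113.018·x + 109.118·y = 186.416935
  19.850·x + 20.702·y = -1401.903310
det = -113.018·20.702 − 109.118·19.850 = -4505.690936
x = (186.416935·20.702 − 109.118·-1401.903310) / -4505.690936 = -34.807556
y = (-113.018·-1401.903310 − 186.416935·19.850) / -4505.690936 = -34.343219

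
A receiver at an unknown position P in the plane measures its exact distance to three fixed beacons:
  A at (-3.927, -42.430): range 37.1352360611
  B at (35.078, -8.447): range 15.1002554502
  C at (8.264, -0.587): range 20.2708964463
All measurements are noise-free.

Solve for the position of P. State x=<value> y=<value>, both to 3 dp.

eq1: (x + 3.927)² + (y + 42.430)² = 37.1352360611²
eq2: (x − 35.078)² + (y + 8.447)² = 15.1002554502²
eq3: (x − 8.264)² + (y + 0.587)² = 20.2708964463²
eq1−eq2, eq1−eq3 (x²,y² cancel):
  78.010·x + 67.966·y = 637.099707
  24.382·x + 83.686·y = -778.971449
det = 78.010·83.686 − 67.966·24.382 = 4871.197848
x = (637.099707·83.686 − 67.966·-778.971449) / 4871.197848 = 21.813916
y = (78.010·-778.971449 − 637.099707·24.382) / 4871.197848 = -15.663771

x=21.814 y=-15.664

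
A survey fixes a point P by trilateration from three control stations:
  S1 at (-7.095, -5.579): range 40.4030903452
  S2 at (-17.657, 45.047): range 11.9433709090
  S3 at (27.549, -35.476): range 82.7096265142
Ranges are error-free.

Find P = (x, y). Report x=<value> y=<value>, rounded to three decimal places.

eq1: (x + 7.095)² + (y + 5.579)² = 40.4030903452²
eq2: (x + 17.657)² + (y − 45.047)² = 11.9433709090²
eq3: (x − 27.549)² + (y + 35.476)² = 82.7096265142²
eq1−eq2, eq1−eq3 (x²,y² cancel):
  -21.124·x + 101.252·y = 3749.303193
  69.288·x − 59.794·y = -3272.442898
det = -21.124·-59.794 − 101.252·69.288 = -5752.460120
x = (3749.303193·-59.794 − 101.252·-3272.442898) / -5752.460120 = -18.627779
y = (-21.124·-3272.442898 − 3749.303193·69.288) / -5752.460120 = 33.143148

x=-18.628 y=33.143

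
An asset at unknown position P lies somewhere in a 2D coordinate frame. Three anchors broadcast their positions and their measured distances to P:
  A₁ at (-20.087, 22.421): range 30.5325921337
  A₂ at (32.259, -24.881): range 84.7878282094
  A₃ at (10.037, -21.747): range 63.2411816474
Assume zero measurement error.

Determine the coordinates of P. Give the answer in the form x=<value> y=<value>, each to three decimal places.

eq1: (x + 20.087)² + (y − 22.421)² = 30.5325921337²
eq2: (x − 32.259)² + (y + 24.881)² = 84.7878282094²
eq3: (x − 10.037)² + (y + 21.747)² = 63.2411816474²
eq3−eq1, eq3−eq2 (x²,y² cancel):
  -60.248·x + 88.336·y = 3399.723306
  44.444·x − 6.268·y = -2103.494892
det = -60.248·-6.268 − 88.336·44.444 = -3548.370720
x = (3399.723306·-6.268 − 88.336·-2103.494892) / -3548.370720 = -46.360674
y = (-60.248·-2103.494892 − 3399.723306·44.444) / -3548.370720 = 6.866797

x=-46.361 y=6.867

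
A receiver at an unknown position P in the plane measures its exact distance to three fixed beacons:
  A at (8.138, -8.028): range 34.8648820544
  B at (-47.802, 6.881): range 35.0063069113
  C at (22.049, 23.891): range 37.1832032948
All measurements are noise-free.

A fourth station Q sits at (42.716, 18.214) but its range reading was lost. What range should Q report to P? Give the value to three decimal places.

eq1: (x − 8.138)² + (y + 8.028)² = 34.8648820544²
eq2: (x + 47.802)² + (y − 6.881)² = 35.0063069113²
eq3: (x − 22.049)² + (y − 23.891)² = 37.1832032948²
eq3−eq2, eq3−eq1 (x²,y² cancel):
  -139.702·x − 34.020·y = 1432.590167
  -27.822·x − 63.838·y = -759.231847
det = -139.702·-63.838 − -34.020·-27.822 = 7971.791836
x = (1432.590167·-63.838 − -34.020·-759.231847) / 7971.791836 = -14.712220
y = (-139.702·-759.231847 − 1432.590167·-27.822) / 7971.791836 = 18.305010
|P − Q| = √((-14.712220 − 42.716)² + (18.305010 − 18.214)²) = 57.428293

57.428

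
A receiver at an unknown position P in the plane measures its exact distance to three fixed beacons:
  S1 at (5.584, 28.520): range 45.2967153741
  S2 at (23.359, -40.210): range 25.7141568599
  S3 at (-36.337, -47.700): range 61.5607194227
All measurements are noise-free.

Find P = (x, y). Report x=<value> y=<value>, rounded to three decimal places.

x=16.148 y=-15.528

eq1: (x − 5.584)² + (y − 28.520)² = 45.2967153741²
eq2: (x − 23.359)² + (y + 40.210)² = 25.7141568599²
eq3: (x + 36.337)² + (y + 47.700)² = 61.5607194227²
eq1−eq2, eq1−eq3 (x²,y² cancel):
  35.550·x − 137.460·y = 2708.490086
  -83.842·x − 152.440·y = 1013.166361
det = 35.550·-152.440 − -137.460·-83.842 = -16944.163320
x = (2708.490086·-152.440 − -137.460·1013.166361) / -16944.163320 = 16.147884
y = (35.550·1013.166361 − 2708.490086·-83.842) / -16944.163320 = -15.527665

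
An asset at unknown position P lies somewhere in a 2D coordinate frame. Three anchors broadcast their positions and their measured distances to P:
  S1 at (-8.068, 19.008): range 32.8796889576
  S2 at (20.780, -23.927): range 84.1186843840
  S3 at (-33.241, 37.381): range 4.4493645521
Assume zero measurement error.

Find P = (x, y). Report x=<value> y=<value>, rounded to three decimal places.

eq1: (x + 8.068)² + (y − 19.008)² = 32.8796889576²
eq2: (x − 20.780)² + (y + 23.927)² = 84.1186843840²
eq3: (x + 33.241)² + (y − 37.381)² = 4.4493645521²
eq3−eq2, eq3−eq1 (x²,y² cancel):
  108.042·x − 122.616·y = -8554.149731
  50.346·x − 36.746·y = -3137.183655
det = 108.042·-36.746 − -122.616·50.346 = 2203.113804
x = (-8554.149731·-36.746 − -122.616·-3137.183655) / 2203.113804 = -31.926687
y = (108.042·-3137.183655 − -8554.149731·50.346) / 2203.113804 = 41.631815

x=-31.927 y=41.632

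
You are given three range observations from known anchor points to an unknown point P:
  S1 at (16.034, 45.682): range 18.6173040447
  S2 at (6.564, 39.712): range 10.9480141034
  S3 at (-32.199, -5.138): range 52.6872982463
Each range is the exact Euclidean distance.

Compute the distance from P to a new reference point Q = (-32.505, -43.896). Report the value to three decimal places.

83.298

eq1: (x − 16.034)² + (y − 45.682)² = 18.6173040447²
eq2: (x − 6.564)² + (y − 39.712)² = 10.9480141034²
eq3: (x + 32.199)² + (y + 5.138)² = 52.6872982463²
eq3−eq2, eq3−eq1 (x²,y² cancel):
  77.526·x + 89.700·y = 3213.046779
  96.466·x + 101.640·y = 3710.107022
det = 77.526·101.640 − 89.700·96.466 = -773.257560
x = (3213.046779·101.640 − 89.700·3710.107022) / -773.257560 = 8.047157
y = (77.526·3710.107022 − 3213.046779·96.466) / -773.257560 = 28.864915
|P − Q| = √((8.047157 − -32.505)² + (28.864915 − -43.896)²) = 83.298428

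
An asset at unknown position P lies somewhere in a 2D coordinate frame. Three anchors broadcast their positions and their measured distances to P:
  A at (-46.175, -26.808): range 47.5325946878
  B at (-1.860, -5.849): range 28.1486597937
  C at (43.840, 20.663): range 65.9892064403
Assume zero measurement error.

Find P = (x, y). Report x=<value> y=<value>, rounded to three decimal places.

x=-21.813 y=14.006

eq1: (x + 46.175)² + (y + 26.808)² = 47.5325946878²
eq2: (x + 1.860)² + (y + 5.849)² = 28.1486597937²
eq3: (x − 43.840)² + (y − 20.663)² = 65.9892064403²
eq1−eq3, eq1−eq2 (x²,y² cancel):
  180.030·x + 94.942·y = -2597.122129
  88.630·x + 41.918·y = -1346.128578
det = 180.030·41.918 − 94.942·88.630 = -868.211920
x = (-2597.122129·41.918 − 94.942·-1346.128578) / -868.211920 = -21.812617
y = (180.030·-1346.128578 − -2597.122129·88.630) / -868.211920 = 14.006481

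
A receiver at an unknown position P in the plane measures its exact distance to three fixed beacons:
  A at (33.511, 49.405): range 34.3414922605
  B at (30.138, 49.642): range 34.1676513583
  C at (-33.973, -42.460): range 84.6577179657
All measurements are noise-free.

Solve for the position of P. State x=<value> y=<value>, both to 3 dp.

x=27.673 y=15.563

eq1: (x − 33.511)² + (y − 49.405)² = 34.3414922605²
eq2: (x − 30.138)² + (y − 49.642)² = 34.1676513583²
eq3: (x + 33.973)² + (y + 42.460)² = 84.6577179657²
eq1−eq2, eq1−eq3 (x²,y² cancel):
  -6.746·x + 0.474·y = -179.304247
  -134.968·x − 183.730·y = -6594.415937
det = -6.746·-183.730 − 0.474·-134.968 = 1303.417412
x = (-179.304247·-183.730 − 0.474·-6594.415937) / 1303.417412 = 27.672887
y = (-6.746·-6594.415937 − -179.304247·-134.968) / 1303.417412 = 15.563391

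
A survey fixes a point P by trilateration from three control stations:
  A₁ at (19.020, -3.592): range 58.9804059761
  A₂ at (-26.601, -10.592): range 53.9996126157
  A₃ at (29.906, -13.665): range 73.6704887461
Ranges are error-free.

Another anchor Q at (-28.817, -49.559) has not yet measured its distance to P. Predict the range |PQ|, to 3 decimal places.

eq1: (x − 19.020)² + (y + 3.592)² = 58.9804059761²
eq2: (x + 26.601)² + (y + 10.592)² = 53.9996126157²
eq3: (x − 29.906)² + (y + 13.665)² = 73.6704887461²
eq2−eq3, eq2−eq1 (x²,y² cancel):
  113.014·x − 6.146·y = -2250.085353
  91.242·x + 14.000·y = -1007.870927
det = 113.014·14.000 − -6.146·91.242 = 2142.969332
x = (-2250.085353·14.000 − -6.146·-1007.870927) / 2142.969332 = -17.590345
y = (113.014·-1007.870927 − -2250.085353·91.242) / 2142.969332 = 42.650523
|P − Q| = √((-17.590345 − -28.817)² + (42.650523 − -49.559)²) = 92.890440

92.890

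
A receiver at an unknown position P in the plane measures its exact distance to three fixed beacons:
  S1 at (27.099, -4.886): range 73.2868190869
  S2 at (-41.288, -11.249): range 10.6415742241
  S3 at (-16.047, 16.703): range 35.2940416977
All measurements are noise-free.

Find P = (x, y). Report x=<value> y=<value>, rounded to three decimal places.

eq1: (x − 27.099)² + (y + 4.886)² = 73.2868190869²
eq2: (x + 41.288)² + (y + 11.249)² = 10.6415742241²
eq3: (x + 16.047)² + (y − 16.703)² = 35.2940416977²
eq2−eq1, eq2−eq3 (x²,y² cancel):
  136.774·x + 12.726·y = -6330.724898
  50.482·x + 55.904·y = -2427.168804
det = 136.774·55.904 − 12.726·50.482 = 7003.779764
x = (-6330.724898·55.904 − 12.726·-2427.168804) / 7003.779764 = -46.121481
y = (136.774·-2427.168804 − -6330.724898·50.482) / 7003.779764 = -1.768464

x=-46.121 y=-1.768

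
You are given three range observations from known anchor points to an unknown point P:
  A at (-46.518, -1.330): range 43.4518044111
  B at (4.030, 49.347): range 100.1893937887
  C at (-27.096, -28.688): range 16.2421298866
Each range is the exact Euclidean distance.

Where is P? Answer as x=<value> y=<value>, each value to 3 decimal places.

eq1: (x + 46.518)² + (y + 1.330)² = 43.4518044111²
eq2: (x − 4.030)² + (y − 49.347)² = 100.1893937887²
eq3: (x + 27.096)² + (y + 28.688)² = 16.2421298866²
eq3−eq1, eq3−eq2 (x²,y² cancel):
  -38.844·x + 54.716·y = -1015.753859
  62.252·x + 156.070·y = -8879.935095
det = -38.844·156.070 − 54.716·62.252 = -9468.563512
x = (-1015.753859·156.070 − 54.716·-8879.935095) / -9468.563512 = -34.571857
y = (-38.844·-8879.935095 − -1015.753859·62.252) / -9468.563512 = -43.107374

x=-34.572 y=-43.107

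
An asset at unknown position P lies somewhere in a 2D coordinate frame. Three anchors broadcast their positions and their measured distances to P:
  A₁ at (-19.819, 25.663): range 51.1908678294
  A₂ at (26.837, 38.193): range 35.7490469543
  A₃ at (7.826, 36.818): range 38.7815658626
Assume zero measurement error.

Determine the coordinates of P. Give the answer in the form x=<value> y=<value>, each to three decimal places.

eq1: (x + 19.819)² + (y − 25.663)² = 51.1908678294²
eq2: (x − 26.837)² + (y − 38.193)² = 35.7490469543²
eq3: (x − 7.826)² + (y − 36.818)² = 38.7815658626²
eq3−eq2, eq3−eq1 (x²,y² cancel):
  38.022·x + 2.750·y = 988.133911
  -55.290·x − 22.310·y = -1481.924168
det = 38.022·-22.310 − 2.750·-55.290 = -696.223320
x = (988.133911·-22.310 − 2.750·-1481.924168) / -696.223320 = 25.810649
y = (38.022·-1481.924168 − 988.133911·-55.290) / -696.223320 = 2.458689

x=25.811 y=2.459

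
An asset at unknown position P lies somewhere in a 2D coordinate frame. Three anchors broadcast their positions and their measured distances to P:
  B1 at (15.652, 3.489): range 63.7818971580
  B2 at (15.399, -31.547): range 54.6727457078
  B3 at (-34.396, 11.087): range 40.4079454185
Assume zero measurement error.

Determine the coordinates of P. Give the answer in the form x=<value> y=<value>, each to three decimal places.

x=-39.216 y=-29.032

eq1: (x − 15.652)² + (y − 3.489)² = 63.7818971580²
eq2: (x − 15.399)² + (y + 31.547)² = 54.6727457078²
eq3: (x + 34.396)² + (y − 11.087)² = 40.4079454185²
eq3−eq2, eq3−eq1 (x²,y² cancel):
  99.590·x − 85.268·y = -1429.971045
  100.096·x − 15.196·y = -3484.176512
det = 99.590·-15.196 − -85.268·100.096 = 7021.616088
x = (-1429.971045·-15.196 − -85.268·-3484.176512) / 7021.616088 = -39.215890
y = (99.590·-3484.176512 − -1429.971045·100.096) / 7021.616088 = -29.032456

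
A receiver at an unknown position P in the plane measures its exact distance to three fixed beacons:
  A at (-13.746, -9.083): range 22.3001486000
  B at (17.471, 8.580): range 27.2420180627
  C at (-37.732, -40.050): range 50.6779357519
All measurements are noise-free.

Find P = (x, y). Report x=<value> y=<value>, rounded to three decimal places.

x=7.227 y=-16.662

eq1: (x + 13.746)² + (y + 9.083)² = 22.3001486000²
eq2: (x − 17.471)² + (y − 8.580)² = 27.2420180627²
eq3: (x + 37.732)² + (y + 40.050)² = 50.6779357519²
eq2−eq3, eq2−eq1 (x²,y² cancel):
  -110.406·x − 97.260·y = 822.728459
  -62.434·x − 35.326·y = 137.432085
det = -110.406·-35.326 − -97.260·-62.434 = -2172.128484
x = (822.728459·-35.326 − -97.260·137.432085) / -2172.128484 = 7.226580
y = (-110.406·137.432085 − 822.728459·-62.434) / -2172.128484 = -16.662413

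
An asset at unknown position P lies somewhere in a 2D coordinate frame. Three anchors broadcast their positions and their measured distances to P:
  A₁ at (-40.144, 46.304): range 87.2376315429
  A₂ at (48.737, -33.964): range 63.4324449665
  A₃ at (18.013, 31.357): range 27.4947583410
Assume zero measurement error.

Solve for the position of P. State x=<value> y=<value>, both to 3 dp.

eq1: (x + 40.144)² + (y − 46.304)² = 87.2376315429²
eq2: (x − 48.737)² + (y + 33.964)² = 63.4324449665²
eq3: (x − 18.013)² + (y − 31.357)² = 27.4947583410²
eq3−eq1, eq3−eq2 (x²,y² cancel):
  -116.314·x + 29.894·y = -4406.571087
  61.448·x − 130.642·y = -1046.594491
det = -116.314·-130.642 − 29.894·61.448 = 13358.567076
x = (-4406.571087·-130.642 − 29.894·-1046.594491) / 13358.567076 = 45.436771
y = (-116.314·-1046.594491 − -4406.571087·61.448) / 13358.567076 = 29.382536

x=45.437 y=29.383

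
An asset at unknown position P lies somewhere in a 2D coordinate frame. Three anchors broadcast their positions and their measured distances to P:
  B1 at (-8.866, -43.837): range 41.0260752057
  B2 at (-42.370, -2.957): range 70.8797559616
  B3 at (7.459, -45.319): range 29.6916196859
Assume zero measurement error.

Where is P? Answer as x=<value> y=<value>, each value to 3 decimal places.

x=25.892 y=-22.042

eq1: (x + 8.866)² + (y + 43.837)² = 41.0260752057²
eq2: (x + 42.370)² + (y + 2.957)² = 70.8797559616²
eq3: (x − 7.459)² + (y + 45.319)² = 29.6916196859²
eq2−eq1, eq2−eq3 (x²,y² cancel):
  67.008·x − 81.760·y = 3537.128734
  99.658·x − 84.724·y = 4447.835219
det = 67.008·-84.724 − -81.760·99.658 = 2470.852288
x = (3537.128734·-84.724 − -81.760·4447.835219) / 2470.852288 = 25.892002
y = (67.008·4447.835219 − 3537.128734·99.658) / 2470.852288 = -22.042043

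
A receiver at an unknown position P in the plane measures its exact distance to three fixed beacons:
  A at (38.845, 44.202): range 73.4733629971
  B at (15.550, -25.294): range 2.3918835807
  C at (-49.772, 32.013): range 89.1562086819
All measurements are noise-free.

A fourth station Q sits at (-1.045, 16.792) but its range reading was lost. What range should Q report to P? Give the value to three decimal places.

eq1: (x − 38.845)² + (y − 44.202)² = 73.4733629971²
eq2: (x − 15.550)² + (y + 25.294)² = 2.3918835807²
eq3: (x + 49.772)² + (y − 32.013)² = 89.1562086819²
eq1−eq2, eq1−eq3 (x²,y² cancel):
  -46.590·x − 138.992·y = 2811.452070
  -177.234·x − 24.378·y = -2511.161152
det = -46.590·-24.378 − -138.992·-177.234 = -23498.337108
x = (2811.452070·-24.378 − -138.992·-2511.161152) / -23498.337108 = 17.770146
y = (-46.590·-2511.161152 − 2811.452070·-177.234) / -23498.337108 = -26.183976
|P − Q| = √((17.770146 − -1.045)² + (-26.183976 − 16.792)²) = 46.914222

46.914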